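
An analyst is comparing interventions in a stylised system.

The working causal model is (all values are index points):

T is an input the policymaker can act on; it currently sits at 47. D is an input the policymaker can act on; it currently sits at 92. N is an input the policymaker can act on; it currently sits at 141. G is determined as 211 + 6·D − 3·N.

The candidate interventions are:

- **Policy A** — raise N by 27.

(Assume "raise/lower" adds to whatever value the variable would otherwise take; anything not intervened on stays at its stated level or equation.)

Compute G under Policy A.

Policy A (N + 27):
  D = 92
  N = 141 + 27 = 168
  G = 211 + 6·92 − 3·168 = 259

259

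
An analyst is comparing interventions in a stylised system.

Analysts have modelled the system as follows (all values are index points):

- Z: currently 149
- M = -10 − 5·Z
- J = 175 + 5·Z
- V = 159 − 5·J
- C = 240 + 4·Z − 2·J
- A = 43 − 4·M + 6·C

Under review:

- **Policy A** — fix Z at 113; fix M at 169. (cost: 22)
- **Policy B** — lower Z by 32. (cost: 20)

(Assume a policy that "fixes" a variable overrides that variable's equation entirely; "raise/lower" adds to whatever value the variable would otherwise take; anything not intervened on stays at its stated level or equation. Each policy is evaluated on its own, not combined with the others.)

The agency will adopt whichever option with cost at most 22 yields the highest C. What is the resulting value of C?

-788

Policy A (Z := 113, M := 169):
  Z = 113
  J = 175 + 5·113 = 740
  C = 240 + 4·113 − 2·740 = -788
Policy B (Z − 32):
  Z = 149 − 32 = 117
  J = 175 + 5·117 = 760
  C = 240 + 4·117 − 2·760 = -812
Comparing — Policy A: C=-788, Policy B: C=-812. Highest is -788 (Policy A).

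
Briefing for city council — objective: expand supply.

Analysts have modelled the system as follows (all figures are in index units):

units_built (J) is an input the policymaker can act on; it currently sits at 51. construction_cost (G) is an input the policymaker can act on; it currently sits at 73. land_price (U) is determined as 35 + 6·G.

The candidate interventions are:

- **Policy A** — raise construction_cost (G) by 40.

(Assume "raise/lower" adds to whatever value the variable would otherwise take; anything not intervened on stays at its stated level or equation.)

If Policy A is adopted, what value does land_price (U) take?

Policy A (G + 40):
  G = 73 + 40 = 113
  U = 35 + 6·113 = 713

713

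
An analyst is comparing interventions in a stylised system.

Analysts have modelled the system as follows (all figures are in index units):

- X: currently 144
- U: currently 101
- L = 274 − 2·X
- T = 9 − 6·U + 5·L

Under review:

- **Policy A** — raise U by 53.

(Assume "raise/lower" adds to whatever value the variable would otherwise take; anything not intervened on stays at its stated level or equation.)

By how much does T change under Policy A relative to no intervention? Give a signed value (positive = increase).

-318

Baseline:
  X = 144
  U = 101
  L = 274 − 2·144 = -14
  T = 9 − 6·101 + 5·(-14) = -667
Policy A (U + 53):
  X = 144
  U = 101 + 53 = 154
  L = 274 − 2·144 = -14
  T = 9 − 6·154 + 5·(-14) = -985
Change in T: -985 − (-667) = -318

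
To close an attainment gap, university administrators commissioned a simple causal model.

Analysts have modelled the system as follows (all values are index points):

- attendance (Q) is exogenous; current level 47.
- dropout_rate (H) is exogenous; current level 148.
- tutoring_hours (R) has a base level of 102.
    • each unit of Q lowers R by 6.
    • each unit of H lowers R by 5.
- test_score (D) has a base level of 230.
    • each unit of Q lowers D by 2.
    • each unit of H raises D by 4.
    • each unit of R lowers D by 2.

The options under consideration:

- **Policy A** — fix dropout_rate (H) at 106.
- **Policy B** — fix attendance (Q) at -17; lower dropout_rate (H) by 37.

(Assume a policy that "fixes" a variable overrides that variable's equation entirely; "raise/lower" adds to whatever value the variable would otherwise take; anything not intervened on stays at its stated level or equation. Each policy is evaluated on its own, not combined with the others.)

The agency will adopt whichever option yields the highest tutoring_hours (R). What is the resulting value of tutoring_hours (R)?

Policy A (H := 106):
  Q = 47
  H = 106
  R = 102 − 6·47 − 5·106 = -710
Policy B (Q := -17, H − 37):
  Q = -17
  H = 148 − 37 = 111
  R = 102 − 6·(-17) − 5·111 = -351
Comparing — Policy A: R=-710, Policy B: R=-351. Highest is -351 (Policy B).

-351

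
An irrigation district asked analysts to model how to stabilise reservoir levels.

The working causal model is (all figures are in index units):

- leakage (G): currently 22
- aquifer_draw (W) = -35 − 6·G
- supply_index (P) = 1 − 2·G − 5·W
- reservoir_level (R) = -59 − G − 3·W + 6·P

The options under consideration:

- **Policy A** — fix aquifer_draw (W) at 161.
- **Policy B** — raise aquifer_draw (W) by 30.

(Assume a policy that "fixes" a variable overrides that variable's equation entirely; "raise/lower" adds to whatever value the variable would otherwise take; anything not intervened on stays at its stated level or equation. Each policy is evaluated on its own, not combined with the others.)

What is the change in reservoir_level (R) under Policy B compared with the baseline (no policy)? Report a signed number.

Baseline:
  G = 22
  W = -35 − 6·22 = -167
  P = 1 − 2·22 − 5·(-167) = 792
  R = -59 − 22 − 3·(-167) + 6·792 = 5172
Policy B (W + 30):
  G = 22
  W = -35 − 6·22 (+30 from intervention) = -137
  P = 1 − 2·22 − 5·(-137) = 642
  R = -59 − 22 − 3·(-137) + 6·642 = 4182
Change in R: 4182 − 5172 = -990

-990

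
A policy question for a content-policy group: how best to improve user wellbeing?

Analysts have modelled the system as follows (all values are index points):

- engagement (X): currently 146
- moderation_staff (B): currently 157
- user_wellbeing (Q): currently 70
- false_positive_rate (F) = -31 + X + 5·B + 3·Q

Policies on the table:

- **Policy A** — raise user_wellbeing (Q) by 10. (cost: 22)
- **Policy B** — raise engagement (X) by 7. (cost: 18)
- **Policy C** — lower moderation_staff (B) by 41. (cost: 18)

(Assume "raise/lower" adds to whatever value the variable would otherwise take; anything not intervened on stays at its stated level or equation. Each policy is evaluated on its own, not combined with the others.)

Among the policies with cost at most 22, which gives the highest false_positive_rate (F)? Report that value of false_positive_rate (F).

Policy A (Q + 10):
  X = 146
  B = 157
  Q = 70 + 10 = 80
  F = -31 + 146 + 5·157 + 3·80 = 1140
Policy B (X + 7):
  X = 146 + 7 = 153
  B = 157
  Q = 70
  F = -31 + 153 + 5·157 + 3·70 = 1117
Policy C (B − 41):
  X = 146
  B = 157 − 41 = 116
  Q = 70
  F = -31 + 146 + 5·116 + 3·70 = 905
Comparing — Policy A: F=1140, Policy B: F=1117, Policy C: F=905. Highest is 1140 (Policy A).

1140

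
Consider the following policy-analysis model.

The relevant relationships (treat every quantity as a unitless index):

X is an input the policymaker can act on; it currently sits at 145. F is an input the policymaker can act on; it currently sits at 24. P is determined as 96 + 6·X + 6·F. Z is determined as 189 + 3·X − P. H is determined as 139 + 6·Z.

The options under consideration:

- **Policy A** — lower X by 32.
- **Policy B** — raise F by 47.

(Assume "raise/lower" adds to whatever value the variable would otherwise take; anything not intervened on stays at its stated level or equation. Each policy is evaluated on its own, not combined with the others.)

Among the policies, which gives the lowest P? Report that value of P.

Policy A (X − 32):
  X = 145 − 32 = 113
  F = 24
  P = 96 + 6·113 + 6·24 = 918
Policy B (F + 47):
  X = 145
  F = 24 + 47 = 71
  P = 96 + 6·145 + 6·71 = 1392
Comparing — Policy A: P=918, Policy B: P=1392. Lowest is 918 (Policy A).

918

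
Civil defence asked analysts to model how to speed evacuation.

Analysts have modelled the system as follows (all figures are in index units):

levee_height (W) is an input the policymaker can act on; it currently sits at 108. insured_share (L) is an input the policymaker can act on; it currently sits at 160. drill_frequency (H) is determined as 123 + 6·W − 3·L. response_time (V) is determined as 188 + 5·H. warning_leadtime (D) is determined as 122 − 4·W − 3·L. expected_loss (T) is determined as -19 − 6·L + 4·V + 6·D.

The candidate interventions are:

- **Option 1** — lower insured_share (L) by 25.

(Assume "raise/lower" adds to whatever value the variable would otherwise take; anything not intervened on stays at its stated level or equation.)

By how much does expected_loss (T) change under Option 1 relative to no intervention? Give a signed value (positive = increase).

Baseline:
  W = 108
  L = 160
  H = 123 + 6·108 − 3·160 = 291
  V = 188 + 5·291 = 1643
  D = 122 − 4·108 − 3·160 = -790
  T = -19 − 6·160 + 4·1643 + 6·(-790) = 853
Option 1 (L − 25):
  W = 108
  L = 160 − 25 = 135
  H = 123 + 6·108 − 3·135 = 366
  V = 188 + 5·366 = 2018
  D = 122 − 4·108 − 3·135 = -715
  T = -19 − 6·135 + 4·2018 + 6·(-715) = 2953
Change in T: 2953 − 853 = 2100

2100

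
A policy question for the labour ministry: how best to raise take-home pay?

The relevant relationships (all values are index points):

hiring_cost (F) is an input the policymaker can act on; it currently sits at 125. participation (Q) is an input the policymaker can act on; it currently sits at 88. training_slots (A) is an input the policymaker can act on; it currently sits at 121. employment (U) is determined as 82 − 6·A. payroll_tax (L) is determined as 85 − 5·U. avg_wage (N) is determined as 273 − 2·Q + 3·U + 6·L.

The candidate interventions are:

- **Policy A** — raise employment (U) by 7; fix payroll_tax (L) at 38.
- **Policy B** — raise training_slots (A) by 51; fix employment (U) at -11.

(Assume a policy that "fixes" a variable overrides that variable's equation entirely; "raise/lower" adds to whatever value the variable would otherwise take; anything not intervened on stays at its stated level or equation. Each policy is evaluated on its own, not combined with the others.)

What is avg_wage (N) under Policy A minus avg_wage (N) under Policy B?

Policy A (U + 7, L := 38):
  Q = 88
  A = 121
  U = 82 − 6·121 (+7 from intervention) = -637
  L = 38
  N = 273 − 2·88 + 3·(-637) + 6·38 = -1586
Policy B (A + 51, U := -11):
  Q = 88
  A = 121 + 51 = 172
  U = -11
  L = 85 − 5·(-11) = 140
  N = 273 − 2·88 + 3·(-11) + 6·140 = 904
N: -1586 − 904 = -2490

-2490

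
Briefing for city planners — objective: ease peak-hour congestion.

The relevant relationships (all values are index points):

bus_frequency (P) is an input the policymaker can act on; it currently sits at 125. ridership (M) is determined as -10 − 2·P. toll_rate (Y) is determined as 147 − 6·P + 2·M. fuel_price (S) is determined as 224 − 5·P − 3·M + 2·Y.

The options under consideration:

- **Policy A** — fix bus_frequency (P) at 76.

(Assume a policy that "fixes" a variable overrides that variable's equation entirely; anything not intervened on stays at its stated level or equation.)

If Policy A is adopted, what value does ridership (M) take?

Policy A (P := 76):
  P = 76
  M = -10 − 2·76 = -162

-162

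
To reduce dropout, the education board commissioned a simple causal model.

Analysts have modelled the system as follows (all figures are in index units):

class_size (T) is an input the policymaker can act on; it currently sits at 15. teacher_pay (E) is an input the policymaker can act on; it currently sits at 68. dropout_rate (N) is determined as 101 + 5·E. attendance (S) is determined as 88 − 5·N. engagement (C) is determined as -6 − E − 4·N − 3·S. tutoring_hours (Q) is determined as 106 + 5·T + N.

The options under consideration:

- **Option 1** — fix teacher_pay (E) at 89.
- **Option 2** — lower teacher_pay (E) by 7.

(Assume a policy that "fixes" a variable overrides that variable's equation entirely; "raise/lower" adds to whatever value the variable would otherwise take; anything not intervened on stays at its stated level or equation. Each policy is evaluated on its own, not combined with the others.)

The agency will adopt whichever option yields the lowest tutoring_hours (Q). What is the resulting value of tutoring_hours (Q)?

587

Option 1 (E := 89):
  T = 15
  E = 89
  N = 101 + 5·89 = 546
  Q = 106 + 5·15 + 546 = 727
Option 2 (E − 7):
  T = 15
  E = 68 − 7 = 61
  N = 101 + 5·61 = 406
  Q = 106 + 5·15 + 406 = 587
Comparing — Option 1: Q=727, Option 2: Q=587. Lowest is 587 (Option 2).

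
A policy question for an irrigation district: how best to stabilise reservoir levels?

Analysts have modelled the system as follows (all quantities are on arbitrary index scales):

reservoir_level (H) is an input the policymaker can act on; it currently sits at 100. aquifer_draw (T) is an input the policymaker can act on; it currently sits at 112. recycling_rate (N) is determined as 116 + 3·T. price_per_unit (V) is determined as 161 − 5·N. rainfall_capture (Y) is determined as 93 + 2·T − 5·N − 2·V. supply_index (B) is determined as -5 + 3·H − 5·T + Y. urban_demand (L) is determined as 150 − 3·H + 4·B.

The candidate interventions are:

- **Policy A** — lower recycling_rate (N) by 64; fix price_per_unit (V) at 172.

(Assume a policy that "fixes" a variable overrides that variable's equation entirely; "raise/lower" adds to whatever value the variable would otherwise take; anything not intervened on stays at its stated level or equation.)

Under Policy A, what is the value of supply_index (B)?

Policy A (N − 64, V := 172):
  H = 100
  T = 112
  N = 116 + 3·112 (−64 from intervention) = 388
  V = 172
  Y = 93 + 2·112 − 5·388 − 2·172 = -1967
  B = -5 + 3·100 − 5·112 + (-1967) = -2232

-2232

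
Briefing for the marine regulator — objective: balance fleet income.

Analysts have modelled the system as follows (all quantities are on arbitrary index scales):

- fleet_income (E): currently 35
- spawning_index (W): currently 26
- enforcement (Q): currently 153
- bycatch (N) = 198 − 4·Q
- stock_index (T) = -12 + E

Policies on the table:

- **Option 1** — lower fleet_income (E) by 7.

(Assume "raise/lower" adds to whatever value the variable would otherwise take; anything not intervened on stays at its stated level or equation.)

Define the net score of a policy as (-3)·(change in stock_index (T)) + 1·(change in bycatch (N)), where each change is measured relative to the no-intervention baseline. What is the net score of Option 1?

21

Baseline:
  E = 35
  Q = 153
  N = 198 − 4·153 = -414
  T = -12 + 35 = 23
Option 1 (E − 7):
  E = 35 − 7 = 28
  Q = 153
  N = 198 − 4·153 = -414
  T = -12 + 28 = 16
ΔT = 16 − 23 = -7; ΔN = -414 − (-414) = 0
Score = (-3)·(-7) + 1·0 = 21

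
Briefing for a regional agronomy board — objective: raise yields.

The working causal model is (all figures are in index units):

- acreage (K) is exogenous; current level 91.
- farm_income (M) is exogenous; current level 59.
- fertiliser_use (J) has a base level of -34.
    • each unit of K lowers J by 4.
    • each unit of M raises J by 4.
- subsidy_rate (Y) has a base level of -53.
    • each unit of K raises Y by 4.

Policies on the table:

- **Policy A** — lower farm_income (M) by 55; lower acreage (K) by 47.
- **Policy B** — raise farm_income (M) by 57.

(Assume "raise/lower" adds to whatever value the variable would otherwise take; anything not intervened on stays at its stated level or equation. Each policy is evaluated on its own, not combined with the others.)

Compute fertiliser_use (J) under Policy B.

Policy B (M + 57):
  K = 91
  M = 59 + 57 = 116
  J = -34 − 4·91 + 4·116 = 66

66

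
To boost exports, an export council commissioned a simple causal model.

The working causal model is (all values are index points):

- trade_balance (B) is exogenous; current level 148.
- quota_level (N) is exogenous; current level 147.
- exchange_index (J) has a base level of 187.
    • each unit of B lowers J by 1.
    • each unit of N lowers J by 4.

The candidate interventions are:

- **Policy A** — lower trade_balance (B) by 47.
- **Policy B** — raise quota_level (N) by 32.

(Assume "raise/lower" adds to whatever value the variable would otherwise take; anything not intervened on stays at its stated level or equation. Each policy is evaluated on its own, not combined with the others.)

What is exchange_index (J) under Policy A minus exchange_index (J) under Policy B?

Policy A (B − 47):
  B = 148 − 47 = 101
  N = 147
  J = 187 − 101 − 4·147 = -502
Policy B (N + 32):
  B = 148
  N = 147 + 32 = 179
  J = 187 − 148 − 4·179 = -677
J: -502 − (-677) = 175

175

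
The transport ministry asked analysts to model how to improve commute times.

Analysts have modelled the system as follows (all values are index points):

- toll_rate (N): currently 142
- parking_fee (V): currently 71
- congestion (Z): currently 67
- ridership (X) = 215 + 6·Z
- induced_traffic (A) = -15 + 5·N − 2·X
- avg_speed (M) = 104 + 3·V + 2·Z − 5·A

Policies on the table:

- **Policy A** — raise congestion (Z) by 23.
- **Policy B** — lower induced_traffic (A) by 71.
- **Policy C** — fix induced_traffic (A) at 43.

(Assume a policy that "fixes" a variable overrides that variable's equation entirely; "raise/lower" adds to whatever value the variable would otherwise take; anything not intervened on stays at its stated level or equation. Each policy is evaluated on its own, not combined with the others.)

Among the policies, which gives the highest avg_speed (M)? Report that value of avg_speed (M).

4572

Policy A (Z + 23):
  N = 142
  V = 71
  Z = 67 + 23 = 90
  X = 215 + 6·90 = 755
  A = -15 + 5·142 − 2·755 = -815
  M = 104 + 3·71 + 2·90 − 5·(-815) = 4572
Policy B (A − 71):
  N = 142
  V = 71
  Z = 67
  X = 215 + 6·67 = 617
  A = -15 + 5·142 − 2·617 (−71 from intervention) = -610
  M = 104 + 3·71 + 2·67 − 5·(-610) = 3501
Policy C (A := 43):
  N = 142
  V = 71
  Z = 67
  X = 215 + 6·67 = 617
  A = 43
  M = 104 + 3·71 + 2·67 − 5·43 = 236
Comparing — Policy A: M=4572, Policy B: M=3501, Policy C: M=236. Highest is 4572 (Policy A).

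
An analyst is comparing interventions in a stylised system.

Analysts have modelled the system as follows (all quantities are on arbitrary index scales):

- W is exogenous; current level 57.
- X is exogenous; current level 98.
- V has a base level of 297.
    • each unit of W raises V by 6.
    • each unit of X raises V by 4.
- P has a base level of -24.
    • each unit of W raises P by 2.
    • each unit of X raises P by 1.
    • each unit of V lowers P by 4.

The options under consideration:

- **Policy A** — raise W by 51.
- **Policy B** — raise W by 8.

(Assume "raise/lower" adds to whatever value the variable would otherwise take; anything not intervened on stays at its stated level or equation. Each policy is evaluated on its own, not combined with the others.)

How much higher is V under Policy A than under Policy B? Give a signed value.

Policy A (W + 51):
  W = 57 + 51 = 108
  X = 98
  V = 297 + 6·108 + 4·98 = 1337
Policy B (W + 8):
  W = 57 + 8 = 65
  X = 98
  V = 297 + 6·65 + 4·98 = 1079
V: 1337 − 1079 = 258

258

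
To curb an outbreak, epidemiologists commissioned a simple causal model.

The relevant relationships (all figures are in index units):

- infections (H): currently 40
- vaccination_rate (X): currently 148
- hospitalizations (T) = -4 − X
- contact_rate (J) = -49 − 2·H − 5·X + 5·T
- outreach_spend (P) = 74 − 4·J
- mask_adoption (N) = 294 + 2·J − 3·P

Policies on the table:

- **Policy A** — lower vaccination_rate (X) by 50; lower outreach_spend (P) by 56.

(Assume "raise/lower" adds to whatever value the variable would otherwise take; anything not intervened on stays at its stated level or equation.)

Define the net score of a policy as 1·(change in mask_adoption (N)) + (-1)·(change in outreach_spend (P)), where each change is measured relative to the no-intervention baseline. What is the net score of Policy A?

Baseline:
  H = 40
  X = 148
  T = -4 − 148 = -152
  J = -49 − 2·40 − 5·148 + 5·(-152) = -1629
  P = 74 − 4·(-1629) = 6590
  N = 294 + 2·(-1629) − 3·6590 = -22734
Policy A (X − 50, P − 56):
  H = 40
  X = 148 − 50 = 98
  T = -4 − 98 = -102
  J = -49 − 2·40 − 5·98 + 5·(-102) = -1129
  P = 74 − 4·(-1129) (−56 from intervention) = 4534
  N = 294 + 2·(-1129) − 3·4534 = -15566
ΔN = -15566 − (-22734) = 7168; ΔP = 4534 − 6590 = -2056
Score = 1·7168 + (-1)·(-2056) = 9224

9224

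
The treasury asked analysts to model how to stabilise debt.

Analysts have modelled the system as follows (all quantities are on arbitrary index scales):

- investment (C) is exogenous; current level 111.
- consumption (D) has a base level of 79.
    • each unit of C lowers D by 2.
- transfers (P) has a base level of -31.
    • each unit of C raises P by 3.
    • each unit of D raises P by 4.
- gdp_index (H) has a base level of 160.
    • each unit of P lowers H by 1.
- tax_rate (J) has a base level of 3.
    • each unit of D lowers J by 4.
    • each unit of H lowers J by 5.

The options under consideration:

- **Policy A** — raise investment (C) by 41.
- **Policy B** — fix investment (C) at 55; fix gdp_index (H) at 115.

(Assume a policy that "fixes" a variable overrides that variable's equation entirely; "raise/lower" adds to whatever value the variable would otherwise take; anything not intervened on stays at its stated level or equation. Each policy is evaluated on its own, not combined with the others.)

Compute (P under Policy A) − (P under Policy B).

-485

Policy A (C + 41):
  C = 111 + 41 = 152
  D = 79 − 2·152 = -225
  P = -31 + 3·152 + 4·(-225) = -475
Policy B (C := 55, H := 115):
  C = 55
  D = 79 − 2·55 = -31
  P = -31 + 3·55 + 4·(-31) = 10
P: -475 − 10 = -485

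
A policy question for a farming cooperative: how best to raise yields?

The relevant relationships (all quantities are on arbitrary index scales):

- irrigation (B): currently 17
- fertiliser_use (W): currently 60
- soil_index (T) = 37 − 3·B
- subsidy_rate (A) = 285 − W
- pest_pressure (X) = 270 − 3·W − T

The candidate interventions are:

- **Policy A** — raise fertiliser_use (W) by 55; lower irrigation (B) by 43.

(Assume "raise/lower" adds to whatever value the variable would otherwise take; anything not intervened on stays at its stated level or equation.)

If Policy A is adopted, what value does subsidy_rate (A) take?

170

Policy A (W + 55, B − 43):
  W = 60 + 55 = 115
  A = 285 − 115 = 170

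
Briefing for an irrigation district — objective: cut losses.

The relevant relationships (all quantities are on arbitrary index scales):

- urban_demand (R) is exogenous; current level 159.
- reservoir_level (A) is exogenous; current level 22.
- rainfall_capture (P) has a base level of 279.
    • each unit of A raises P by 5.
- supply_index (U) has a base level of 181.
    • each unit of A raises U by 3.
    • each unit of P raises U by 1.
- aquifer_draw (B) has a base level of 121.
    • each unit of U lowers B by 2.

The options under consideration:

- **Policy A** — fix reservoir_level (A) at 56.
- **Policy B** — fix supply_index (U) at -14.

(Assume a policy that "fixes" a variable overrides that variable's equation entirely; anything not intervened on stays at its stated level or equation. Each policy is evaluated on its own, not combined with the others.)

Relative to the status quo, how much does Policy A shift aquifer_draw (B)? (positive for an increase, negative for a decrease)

-544

Baseline:
  A = 22
  P = 279 + 5·22 = 389
  U = 181 + 3·22 + 389 = 636
  B = 121 − 2·636 = -1151
Policy A (A := 56):
  A = 56
  P = 279 + 5·56 = 559
  U = 181 + 3·56 + 559 = 908
  B = 121 − 2·908 = -1695
Change in B: -1695 − (-1151) = -544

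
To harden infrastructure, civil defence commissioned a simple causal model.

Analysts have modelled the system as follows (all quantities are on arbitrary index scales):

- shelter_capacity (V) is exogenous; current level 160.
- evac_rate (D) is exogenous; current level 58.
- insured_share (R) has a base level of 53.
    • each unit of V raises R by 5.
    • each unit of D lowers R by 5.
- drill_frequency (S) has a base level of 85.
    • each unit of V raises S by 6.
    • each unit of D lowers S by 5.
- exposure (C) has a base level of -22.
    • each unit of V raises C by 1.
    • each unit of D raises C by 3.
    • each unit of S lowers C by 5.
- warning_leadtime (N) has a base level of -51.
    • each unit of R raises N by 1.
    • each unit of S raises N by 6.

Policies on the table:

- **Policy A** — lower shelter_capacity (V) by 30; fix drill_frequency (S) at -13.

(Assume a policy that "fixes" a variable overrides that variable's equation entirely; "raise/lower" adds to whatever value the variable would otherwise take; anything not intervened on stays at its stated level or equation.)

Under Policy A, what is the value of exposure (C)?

347

Policy A (V − 30, S := -13):
  V = 160 − 30 = 130
  D = 58
  S = -13
  C = -22 + 130 + 3·58 − 5·(-13) = 347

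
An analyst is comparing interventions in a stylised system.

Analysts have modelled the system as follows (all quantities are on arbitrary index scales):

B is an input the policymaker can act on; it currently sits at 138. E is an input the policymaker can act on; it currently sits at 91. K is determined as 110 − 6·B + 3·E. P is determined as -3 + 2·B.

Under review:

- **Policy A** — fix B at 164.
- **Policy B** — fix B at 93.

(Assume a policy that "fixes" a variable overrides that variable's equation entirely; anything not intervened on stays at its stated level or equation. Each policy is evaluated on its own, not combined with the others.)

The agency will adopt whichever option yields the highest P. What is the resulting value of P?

Policy A (B := 164):
  B = 164
  P = -3 + 2·164 = 325
Policy B (B := 93):
  B = 93
  P = -3 + 2·93 = 183
Comparing — Policy A: P=325, Policy B: P=183. Highest is 325 (Policy A).

325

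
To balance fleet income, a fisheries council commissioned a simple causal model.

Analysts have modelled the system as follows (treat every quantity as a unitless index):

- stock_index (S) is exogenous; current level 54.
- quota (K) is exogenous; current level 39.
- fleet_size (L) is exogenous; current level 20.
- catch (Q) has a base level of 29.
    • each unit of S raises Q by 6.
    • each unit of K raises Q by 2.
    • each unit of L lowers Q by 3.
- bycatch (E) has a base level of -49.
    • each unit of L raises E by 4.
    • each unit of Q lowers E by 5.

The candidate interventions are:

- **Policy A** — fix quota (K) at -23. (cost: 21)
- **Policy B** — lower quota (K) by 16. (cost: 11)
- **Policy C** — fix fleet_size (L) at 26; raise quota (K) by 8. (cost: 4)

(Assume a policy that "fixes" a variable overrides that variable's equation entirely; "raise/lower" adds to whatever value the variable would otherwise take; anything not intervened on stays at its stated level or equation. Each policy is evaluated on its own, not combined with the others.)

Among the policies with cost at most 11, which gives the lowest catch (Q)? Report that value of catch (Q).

339

Policy B (K − 16):
  S = 54
  K = 39 − 16 = 23
  L = 20
  Q = 29 + 6·54 + 2·23 − 3·20 = 339
Policy C (L := 26, K + 8):
  S = 54
  K = 39 + 8 = 47
  L = 26
  Q = 29 + 6·54 + 2·47 − 3·26 = 369
Comparing — Policy B: Q=339, Policy C: Q=369. Lowest is 339 (Policy B).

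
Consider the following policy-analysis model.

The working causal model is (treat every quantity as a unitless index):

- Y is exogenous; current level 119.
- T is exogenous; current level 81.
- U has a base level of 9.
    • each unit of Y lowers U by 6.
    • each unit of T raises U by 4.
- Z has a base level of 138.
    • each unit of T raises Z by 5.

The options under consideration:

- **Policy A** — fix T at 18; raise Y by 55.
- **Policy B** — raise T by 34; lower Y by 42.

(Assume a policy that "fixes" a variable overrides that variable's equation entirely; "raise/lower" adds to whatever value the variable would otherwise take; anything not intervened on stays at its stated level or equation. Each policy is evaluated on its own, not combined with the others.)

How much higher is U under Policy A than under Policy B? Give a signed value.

Policy A (T := 18, Y + 55):
  Y = 119 + 55 = 174
  T = 18
  U = 9 − 6·174 + 4·18 = -963
Policy B (T + 34, Y − 42):
  Y = 119 − 42 = 77
  T = 81 + 34 = 115
  U = 9 − 6·77 + 4·115 = 7
U: -963 − 7 = -970

-970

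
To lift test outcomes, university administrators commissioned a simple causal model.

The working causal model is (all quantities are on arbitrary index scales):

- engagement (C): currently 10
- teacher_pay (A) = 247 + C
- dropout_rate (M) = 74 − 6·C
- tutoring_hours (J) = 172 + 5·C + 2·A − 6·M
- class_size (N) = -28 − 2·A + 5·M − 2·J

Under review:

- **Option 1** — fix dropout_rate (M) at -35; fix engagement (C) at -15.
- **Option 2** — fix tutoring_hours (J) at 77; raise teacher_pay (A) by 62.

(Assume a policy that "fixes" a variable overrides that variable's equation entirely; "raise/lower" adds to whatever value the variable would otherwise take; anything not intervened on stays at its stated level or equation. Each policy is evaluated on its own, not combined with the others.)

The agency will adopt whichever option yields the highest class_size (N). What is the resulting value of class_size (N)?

Option 1 (M := -35, C := -15):
  C = -15
  A = 247 + (-15) = 232
  M = -35
  J = 172 + 5·(-15) + 2·232 − 6·(-35) = 771
  N = -28 − 2·232 + 5·(-35) − 2·771 = -2209
Option 2 (J := 77, A + 62):
  C = 10
  A = 247 + 10 (+62 from intervention) = 319
  M = 74 − 6·10 = 14
  J = 77
  N = -28 − 2·319 + 5·14 − 2·77 = -750
Comparing — Option 1: N=-2209, Option 2: N=-750. Highest is -750 (Option 2).

-750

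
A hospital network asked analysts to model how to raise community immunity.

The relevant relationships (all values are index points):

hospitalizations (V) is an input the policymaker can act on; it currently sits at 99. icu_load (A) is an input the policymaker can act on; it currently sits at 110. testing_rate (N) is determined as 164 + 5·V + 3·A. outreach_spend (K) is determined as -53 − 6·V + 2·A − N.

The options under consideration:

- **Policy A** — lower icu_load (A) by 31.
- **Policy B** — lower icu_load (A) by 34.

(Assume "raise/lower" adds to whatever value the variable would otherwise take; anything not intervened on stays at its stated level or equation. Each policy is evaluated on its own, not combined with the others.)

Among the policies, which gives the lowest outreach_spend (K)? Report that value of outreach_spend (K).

-1385

Policy A (A − 31):
  V = 99
  A = 110 − 31 = 79
  N = 164 + 5·99 + 3·79 = 896
  K = -53 − 6·99 + 2·79 − 896 = -1385
Policy B (A − 34):
  V = 99
  A = 110 − 34 = 76
  N = 164 + 5·99 + 3·76 = 887
  K = -53 − 6·99 + 2·76 − 887 = -1382
Comparing — Policy A: K=-1385, Policy B: K=-1382. Lowest is -1385 (Policy A).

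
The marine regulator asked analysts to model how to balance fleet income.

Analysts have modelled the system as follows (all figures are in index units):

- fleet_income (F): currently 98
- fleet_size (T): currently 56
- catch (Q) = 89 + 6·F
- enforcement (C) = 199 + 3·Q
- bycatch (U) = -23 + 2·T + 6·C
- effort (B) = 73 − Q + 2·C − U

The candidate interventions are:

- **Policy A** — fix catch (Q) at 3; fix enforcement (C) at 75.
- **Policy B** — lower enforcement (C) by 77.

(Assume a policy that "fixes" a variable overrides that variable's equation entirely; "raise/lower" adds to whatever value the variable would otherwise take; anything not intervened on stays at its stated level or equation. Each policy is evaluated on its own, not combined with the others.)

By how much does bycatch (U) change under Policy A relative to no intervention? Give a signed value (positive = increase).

Baseline:
  F = 98
  T = 56
  Q = 89 + 6·98 = 677
  C = 199 + 3·677 = 2230
  U = -23 + 2·56 + 6·2230 = 13469
Policy A (Q := 3, C := 75):
  F = 98
  T = 56
  Q = 3
  C = 75
  U = -23 + 2·56 + 6·75 = 539
Change in U: 539 − 13469 = -12930

-12930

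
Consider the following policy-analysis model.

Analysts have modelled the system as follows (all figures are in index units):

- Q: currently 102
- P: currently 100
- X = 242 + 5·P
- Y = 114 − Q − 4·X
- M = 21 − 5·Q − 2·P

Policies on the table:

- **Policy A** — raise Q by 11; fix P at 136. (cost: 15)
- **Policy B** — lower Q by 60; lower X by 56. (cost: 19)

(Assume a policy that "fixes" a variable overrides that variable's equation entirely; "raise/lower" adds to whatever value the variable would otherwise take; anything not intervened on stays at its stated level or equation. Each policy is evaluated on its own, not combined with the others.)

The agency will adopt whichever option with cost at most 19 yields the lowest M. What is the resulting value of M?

-816

Policy A (Q + 11, P := 136):
  Q = 102 + 11 = 113
  P = 136
  M = 21 − 5·113 − 2·136 = -816
Policy B (Q − 60, X − 56):
  Q = 102 − 60 = 42
  P = 100
  M = 21 − 5·42 − 2·100 = -389
Comparing — Policy A: M=-816, Policy B: M=-389. Lowest is -816 (Policy A).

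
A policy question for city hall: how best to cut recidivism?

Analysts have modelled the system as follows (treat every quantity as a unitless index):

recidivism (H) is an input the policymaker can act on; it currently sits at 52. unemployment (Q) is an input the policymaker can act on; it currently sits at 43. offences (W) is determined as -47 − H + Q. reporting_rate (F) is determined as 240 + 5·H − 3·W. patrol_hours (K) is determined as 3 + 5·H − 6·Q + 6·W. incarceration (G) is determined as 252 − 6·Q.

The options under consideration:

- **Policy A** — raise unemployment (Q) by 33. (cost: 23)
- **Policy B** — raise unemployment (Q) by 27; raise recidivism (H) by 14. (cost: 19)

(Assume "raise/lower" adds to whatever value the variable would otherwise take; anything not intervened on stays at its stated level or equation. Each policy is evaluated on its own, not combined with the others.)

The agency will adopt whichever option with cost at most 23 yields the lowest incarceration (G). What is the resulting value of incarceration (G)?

Policy A (Q + 33):
  Q = 43 + 33 = 76
  G = 252 − 6·76 = -204
Policy B (Q + 27, H + 14):
  Q = 43 + 27 = 70
  G = 252 − 6·70 = -168
Comparing — Policy A: G=-204, Policy B: G=-168. Lowest is -204 (Policy A).

-204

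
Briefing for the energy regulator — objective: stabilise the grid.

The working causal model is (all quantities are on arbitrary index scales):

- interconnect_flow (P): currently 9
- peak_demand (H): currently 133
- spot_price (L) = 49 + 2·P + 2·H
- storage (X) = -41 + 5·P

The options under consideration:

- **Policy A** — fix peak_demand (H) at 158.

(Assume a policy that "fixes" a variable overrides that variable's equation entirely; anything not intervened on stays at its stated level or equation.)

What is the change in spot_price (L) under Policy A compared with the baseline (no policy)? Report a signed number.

Baseline:
  P = 9
  H = 133
  L = 49 + 2·9 + 2·133 = 333
Policy A (H := 158):
  P = 9
  H = 158
  L = 49 + 2·9 + 2·158 = 383
Change in L: 383 − 333 = 50

50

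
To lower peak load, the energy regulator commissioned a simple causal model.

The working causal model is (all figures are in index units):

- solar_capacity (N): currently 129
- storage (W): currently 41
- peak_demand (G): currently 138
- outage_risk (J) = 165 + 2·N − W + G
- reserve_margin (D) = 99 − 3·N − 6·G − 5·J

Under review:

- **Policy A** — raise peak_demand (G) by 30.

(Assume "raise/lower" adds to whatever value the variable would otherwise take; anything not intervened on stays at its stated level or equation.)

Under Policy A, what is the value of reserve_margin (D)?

-4046

Policy A (G + 30):
  N = 129
  W = 41
  G = 138 + 30 = 168
  J = 165 + 2·129 − 41 + 168 = 550
  D = 99 − 3·129 − 6·168 − 5·550 = -4046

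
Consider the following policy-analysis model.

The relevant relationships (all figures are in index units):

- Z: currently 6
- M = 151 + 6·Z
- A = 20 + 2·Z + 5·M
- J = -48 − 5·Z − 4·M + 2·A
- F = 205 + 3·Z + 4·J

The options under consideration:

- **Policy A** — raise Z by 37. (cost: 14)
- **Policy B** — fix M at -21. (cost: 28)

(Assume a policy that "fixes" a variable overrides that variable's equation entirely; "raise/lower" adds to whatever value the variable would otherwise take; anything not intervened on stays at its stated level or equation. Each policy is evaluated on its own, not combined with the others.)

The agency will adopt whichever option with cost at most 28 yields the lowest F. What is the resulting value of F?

Policy A (Z + 37):
  Z = 6 + 37 = 43
  M = 151 + 6·43 = 409
  A = 20 + 2·43 + 5·409 = 2151
  J = -48 − 5·43 − 4·409 + 2·2151 = 2403
  F = 205 + 3·43 + 4·2403 = 9946
Policy B (M := -21):
  Z = 6
  M = -21
  A = 20 + 2·6 + 5·(-21) = -73
  J = -48 − 5·6 − 4·(-21) + 2·(-73) = -140
  F = 205 + 3·6 + 4·(-140) = -337
Comparing — Policy A: F=9946, Policy B: F=-337. Lowest is -337 (Policy B).

-337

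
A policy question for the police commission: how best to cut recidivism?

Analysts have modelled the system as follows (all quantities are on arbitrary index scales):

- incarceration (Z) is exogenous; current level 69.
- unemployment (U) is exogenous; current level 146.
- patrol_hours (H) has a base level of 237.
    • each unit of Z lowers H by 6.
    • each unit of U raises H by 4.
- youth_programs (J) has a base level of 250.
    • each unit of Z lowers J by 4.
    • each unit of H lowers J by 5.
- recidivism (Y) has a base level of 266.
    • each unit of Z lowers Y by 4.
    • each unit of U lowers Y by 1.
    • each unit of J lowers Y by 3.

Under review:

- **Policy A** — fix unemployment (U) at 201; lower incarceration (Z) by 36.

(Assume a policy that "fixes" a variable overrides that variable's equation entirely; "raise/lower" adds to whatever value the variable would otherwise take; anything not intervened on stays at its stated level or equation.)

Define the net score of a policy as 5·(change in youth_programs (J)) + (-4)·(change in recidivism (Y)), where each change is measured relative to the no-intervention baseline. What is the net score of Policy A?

Baseline:
  Z = 69
  U = 146
  H = 237 − 6·69 + 4·146 = 407
  J = 250 − 4·69 − 5·407 = -2061
  Y = 266 − 4·69 − 146 − 3·(-2061) = 6027
Policy A (U := 201, Z − 36):
  Z = 69 − 36 = 33
  U = 201
  H = 237 − 6·33 + 4·201 = 843
  J = 250 − 4·33 − 5·843 = -4097
  Y = 266 − 4·33 − 201 − 3·(-4097) = 12224
ΔJ = -4097 − (-2061) = -2036; ΔY = 12224 − 6027 = 6197
Score = 5·(-2036) + (-4)·6197 = -34968

-34968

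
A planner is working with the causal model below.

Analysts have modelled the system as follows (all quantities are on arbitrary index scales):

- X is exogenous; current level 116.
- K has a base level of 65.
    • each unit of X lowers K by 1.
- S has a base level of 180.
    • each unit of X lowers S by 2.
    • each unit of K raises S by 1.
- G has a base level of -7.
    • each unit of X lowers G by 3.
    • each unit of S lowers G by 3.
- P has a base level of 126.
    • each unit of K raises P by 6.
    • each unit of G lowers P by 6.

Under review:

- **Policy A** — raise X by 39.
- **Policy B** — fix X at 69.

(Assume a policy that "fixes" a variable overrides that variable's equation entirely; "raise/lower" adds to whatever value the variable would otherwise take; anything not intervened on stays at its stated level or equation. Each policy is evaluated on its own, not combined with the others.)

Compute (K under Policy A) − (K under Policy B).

Policy A (X + 39):
  X = 116 + 39 = 155
  K = 65 − 155 = -90
Policy B (X := 69):
  X = 69
  K = 65 − 69 = -4
K: -90 − (-4) = -86

-86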